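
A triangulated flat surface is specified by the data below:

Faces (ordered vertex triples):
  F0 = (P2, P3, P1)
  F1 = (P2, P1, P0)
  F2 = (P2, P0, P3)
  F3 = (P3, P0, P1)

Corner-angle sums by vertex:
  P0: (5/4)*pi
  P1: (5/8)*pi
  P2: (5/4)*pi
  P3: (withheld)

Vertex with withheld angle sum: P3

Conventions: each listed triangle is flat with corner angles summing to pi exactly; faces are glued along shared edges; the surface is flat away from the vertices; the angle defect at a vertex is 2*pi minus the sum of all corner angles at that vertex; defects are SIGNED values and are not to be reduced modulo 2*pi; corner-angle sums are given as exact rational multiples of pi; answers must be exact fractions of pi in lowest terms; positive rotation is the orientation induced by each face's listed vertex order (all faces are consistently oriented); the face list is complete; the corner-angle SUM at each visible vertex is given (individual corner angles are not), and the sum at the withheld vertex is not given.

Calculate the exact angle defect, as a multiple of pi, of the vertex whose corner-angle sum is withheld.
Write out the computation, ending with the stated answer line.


V = 4, E = 6, F = 4; chi = V - E + F = 2
Gauss-Bonnet: total defect = 2*pi*chi = 4*pi; visible defects sum to (23/8)*pi

Answer: defect(P3) = (9/8)*pi


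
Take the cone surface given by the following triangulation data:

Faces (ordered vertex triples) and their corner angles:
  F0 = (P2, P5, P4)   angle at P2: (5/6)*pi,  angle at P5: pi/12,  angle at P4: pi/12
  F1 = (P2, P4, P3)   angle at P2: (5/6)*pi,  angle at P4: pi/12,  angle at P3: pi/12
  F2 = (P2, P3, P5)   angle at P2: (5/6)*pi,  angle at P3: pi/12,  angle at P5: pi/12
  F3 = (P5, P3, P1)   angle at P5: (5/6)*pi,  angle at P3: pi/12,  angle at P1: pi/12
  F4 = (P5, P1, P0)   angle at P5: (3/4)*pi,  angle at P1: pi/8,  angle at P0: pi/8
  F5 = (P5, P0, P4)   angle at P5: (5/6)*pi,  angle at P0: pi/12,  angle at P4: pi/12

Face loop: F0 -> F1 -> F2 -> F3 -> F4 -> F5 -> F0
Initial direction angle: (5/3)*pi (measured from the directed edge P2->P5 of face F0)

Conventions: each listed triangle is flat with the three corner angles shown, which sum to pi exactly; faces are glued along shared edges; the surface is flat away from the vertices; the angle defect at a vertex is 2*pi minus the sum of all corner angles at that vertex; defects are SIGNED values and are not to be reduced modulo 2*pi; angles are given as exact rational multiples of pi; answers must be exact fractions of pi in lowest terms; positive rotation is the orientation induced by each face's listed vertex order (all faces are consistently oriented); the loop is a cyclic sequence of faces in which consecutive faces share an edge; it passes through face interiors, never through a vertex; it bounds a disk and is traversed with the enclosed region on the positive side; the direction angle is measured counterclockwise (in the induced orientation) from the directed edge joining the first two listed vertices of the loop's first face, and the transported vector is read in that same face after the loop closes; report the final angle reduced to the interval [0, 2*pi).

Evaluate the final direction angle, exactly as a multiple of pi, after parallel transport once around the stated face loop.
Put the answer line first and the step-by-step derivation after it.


Answer: final direction angle = (7/12)*pi

enclosed vertex P2: corner angles sum to (5/2)*pi, defect = 2*pi - (5/2)*pi = -pi/2
enclosed vertex P5: corner angles sum to (31/12)*pi, defect = 2*pi - (31/12)*pi = (-7/12)*pi
by Gauss-Bonnet the loop rotates the vector by the enclosed defect sum (positive orientation, mod 2*pi)
final angle = (5/3)*pi - (13/12)*pi = (7/12)*pi (mod 2*pi)


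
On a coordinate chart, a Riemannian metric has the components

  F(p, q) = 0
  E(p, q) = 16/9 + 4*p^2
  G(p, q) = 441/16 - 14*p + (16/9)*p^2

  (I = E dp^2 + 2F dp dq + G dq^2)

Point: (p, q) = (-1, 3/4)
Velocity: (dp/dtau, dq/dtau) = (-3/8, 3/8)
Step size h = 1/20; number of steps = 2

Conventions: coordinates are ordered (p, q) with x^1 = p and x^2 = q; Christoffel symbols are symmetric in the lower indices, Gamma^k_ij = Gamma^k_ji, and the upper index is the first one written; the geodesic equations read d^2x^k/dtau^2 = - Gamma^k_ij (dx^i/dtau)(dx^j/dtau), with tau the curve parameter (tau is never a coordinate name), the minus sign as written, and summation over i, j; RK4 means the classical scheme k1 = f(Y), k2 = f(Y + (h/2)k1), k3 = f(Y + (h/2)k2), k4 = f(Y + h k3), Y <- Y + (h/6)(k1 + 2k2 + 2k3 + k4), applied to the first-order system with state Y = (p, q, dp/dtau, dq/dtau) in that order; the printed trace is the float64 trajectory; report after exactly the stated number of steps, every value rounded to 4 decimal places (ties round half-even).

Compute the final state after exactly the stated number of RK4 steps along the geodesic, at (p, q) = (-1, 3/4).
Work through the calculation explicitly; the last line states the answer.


f(Y) = (dp/dtau, dq/dtau, -Gamma^p_ij Y'^i Y'^j, -Gamma^q_ij Y'^i Y'^j) with the Gammas evaluated at the stage position; h = 0.050000; intermediate values shown to 6 dp
step 0: p = -1.0000, q = 0.7500, dp/dtau = -0.3750, dq/dtau = 0.3750
step 1:
  k1: at (p, q) = (-1.000000, 0.750000), (dp/dtau, dq/dtau) = (-0.375000, 0.375000); Gamma_ppp = -0.692308, Gamma_ppq = 0.000000, Gamma_pqq = 1.519231, Gamma_qpp = 0.000000, Gamma_qpq = -0.202532, Gamma_qqq = 0.000000; k1 = (-0.375000, 0.375000, -0.116286, -0.056962)
  k2: at (p, q) = (-1.009375, 0.759375), (dp/dtau, dq/dtau) = (-0.377907, 0.373576); Gamma_ppp = -0.689802, Gamma_ppq = 0.000000, Gamma_pqq = 1.502520, Gamma_qpp = 0.000000, Gamma_qpq = -0.202148, Gamma_qqq = 0.000000; k2 = (-0.377907, 0.373576, -0.111177, -0.057077)
  k3: at (p, q) = (-1.009448, 0.759339), (dp/dtau, dq/dtau) = (-0.377779, 0.373573); Gamma_ppp = -0.689782, Gamma_ppq = 0.000000, Gamma_pqq = 1.502392, Gamma_qpp = 0.000000, Gamma_qpq = -0.202145, Gamma_qqq = 0.000000; k3 = (-0.377779, 0.373573, -0.111225, -0.057057)
  k4: at (p, q) = (-1.018889, 0.768679), (dp/dtau, dq/dtau) = (-0.380561, 0.372147); Gamma_ppp = -0.687241, Gamma_ppq = 0.000000, Gamma_pqq = 1.485816, Gamma_qpp = 0.000000, Gamma_qpq = -0.201760, Gamma_qqq = 0.000000; k4 = (-0.380561, 0.372147, -0.106245, -0.057148)
  Y <- Y + (h/6)(k1 + 2k2 + 2k3 + k4): p = -1.0189, q = 0.7687, dp/dtau = -0.3806, dq/dtau = 0.3721
step 2:
  k1: at (p, q) = (-1.018891, 0.768679), (dp/dtau, dq/dtau) = (-0.380561, 0.372147); Gamma_ppp = -0.687240, Gamma_ppq = 0.000000, Gamma_pqq = 1.485812, Gamma_qpp = 0.000000, Gamma_qpq = -0.201760, Gamma_qqq = 0.000000; k1 = (-0.380561, 0.372147, -0.106244, -0.057148)
  k2: at (p, q) = (-1.028405, 0.777982), (dp/dtau, dq/dtau) = (-0.383217, 0.370718); Gamma_ppp = -0.684662, Gamma_ppq = 0.000000, Gamma_pqq = 1.469360, Gamma_qpp = 0.000000, Gamma_qpq = -0.201373, Gamma_qqq = 0.000000; k2 = (-0.383217, 0.370718, -0.101391, -0.057216)
  k3: at (p, q) = (-1.028472, 0.777947), (dp/dtau, dq/dtau) = (-0.383096, 0.370716); Gamma_ppp = -0.684644, Gamma_ppq = 0.000000, Gamma_pqq = 1.469246, Gamma_qpp = 0.000000, Gamma_qpq = -0.201370, Gamma_qqq = 0.000000; k3 = (-0.383096, 0.370716, -0.101439, -0.057197)
  k4: at (p, q) = (-1.038046, 0.787215), (dp/dtau, dq/dtau) = (-0.385633, 0.369287); Gamma_ppp = -0.682035, Gamma_ppq = 0.000000, Gamma_pqq = 1.452942, Gamma_qpp = 0.000000, Gamma_qpq = -0.200983, Gamma_qqq = 0.000000; k4 = (-0.385633, 0.369287, -0.096714, -0.057244)
  Y <- Y + (h/6)(k1 + 2k2 + 2k3 + k4): p = -1.0380, q = 0.7872, dp/dtau = -0.3856, dq/dtau = 0.3693

Answer: p = -1.0380, q = 0.7872, dp/dtau = -0.3856, dq/dtau = 0.3693


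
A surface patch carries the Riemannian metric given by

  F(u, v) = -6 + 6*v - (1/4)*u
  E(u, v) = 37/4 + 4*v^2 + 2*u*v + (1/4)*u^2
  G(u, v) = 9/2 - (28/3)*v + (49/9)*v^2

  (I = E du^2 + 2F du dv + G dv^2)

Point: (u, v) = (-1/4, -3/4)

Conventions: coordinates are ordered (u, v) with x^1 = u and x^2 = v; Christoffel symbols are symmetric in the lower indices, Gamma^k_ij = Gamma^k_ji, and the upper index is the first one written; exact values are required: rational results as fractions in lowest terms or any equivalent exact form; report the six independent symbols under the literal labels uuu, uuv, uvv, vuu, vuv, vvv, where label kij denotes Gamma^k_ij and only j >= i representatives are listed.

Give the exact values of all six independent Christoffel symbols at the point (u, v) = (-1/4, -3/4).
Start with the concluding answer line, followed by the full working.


Answer: Gamma_uuu = 19948/65757, Gamma_uuv = -48464/65757, Gamma_uvv = -176/2859, Gamma_vuu = 27844/65757, Gamma_vuv = -34736/65757, Gamma_vvv = -1844/2859

E = 761/64, F = -167/16, G = 233/16 at the point
E_u = -13/8, E_v = -13/2, F_u = -1/4, F_v = 6, G_u = 0, G_v = -35/2
EG - F^2 = 65757/1024;  g^inv = (1024/65757) * [[233/16, 167/16], [167/16, 761/64]]
first-kind symbols [ij,l] = (1/2)(d_i g_jl + d_j g_il - d_l g_ij): [uu,u] = E_u/2 = -13/16, [uu,v] = F_u - E_v/2 = 3, [uv,u] = E_v/2 = -13/4, [uv,v] = G_u/2 = 0, [vv,u] = F_v - G_u/2 = 6, [vv,v] = G_v/2 = -35/4
Gamma^u_ij = (G*[ij,u] - F*[ij,v])/(EG - F^2), Gamma^v_ij = (E*[ij,v] - F*[ij,u])/(EG - F^2)


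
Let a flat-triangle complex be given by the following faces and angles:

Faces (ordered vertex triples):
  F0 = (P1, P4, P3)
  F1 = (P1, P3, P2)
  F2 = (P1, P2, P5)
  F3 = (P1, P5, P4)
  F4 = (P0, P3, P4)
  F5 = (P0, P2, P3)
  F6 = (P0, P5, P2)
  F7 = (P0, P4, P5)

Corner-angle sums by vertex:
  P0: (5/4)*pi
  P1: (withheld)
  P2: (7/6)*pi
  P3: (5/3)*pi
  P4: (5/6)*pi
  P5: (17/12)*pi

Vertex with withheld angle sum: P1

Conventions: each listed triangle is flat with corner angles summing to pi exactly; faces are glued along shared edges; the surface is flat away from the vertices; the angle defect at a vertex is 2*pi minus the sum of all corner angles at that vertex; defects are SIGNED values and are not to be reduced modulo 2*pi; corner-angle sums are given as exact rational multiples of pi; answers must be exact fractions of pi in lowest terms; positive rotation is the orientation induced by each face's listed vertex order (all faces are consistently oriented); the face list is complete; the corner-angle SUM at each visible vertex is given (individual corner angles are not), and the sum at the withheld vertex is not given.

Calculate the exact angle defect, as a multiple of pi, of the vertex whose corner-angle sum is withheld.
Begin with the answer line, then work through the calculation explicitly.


Answer: defect(P1) = pi/3

V = 6, E = 12, F = 8; chi = V - E + F = 2
Gauss-Bonnet: total defect = 2*pi*chi = 4*pi; visible defects sum to (11/3)*pi


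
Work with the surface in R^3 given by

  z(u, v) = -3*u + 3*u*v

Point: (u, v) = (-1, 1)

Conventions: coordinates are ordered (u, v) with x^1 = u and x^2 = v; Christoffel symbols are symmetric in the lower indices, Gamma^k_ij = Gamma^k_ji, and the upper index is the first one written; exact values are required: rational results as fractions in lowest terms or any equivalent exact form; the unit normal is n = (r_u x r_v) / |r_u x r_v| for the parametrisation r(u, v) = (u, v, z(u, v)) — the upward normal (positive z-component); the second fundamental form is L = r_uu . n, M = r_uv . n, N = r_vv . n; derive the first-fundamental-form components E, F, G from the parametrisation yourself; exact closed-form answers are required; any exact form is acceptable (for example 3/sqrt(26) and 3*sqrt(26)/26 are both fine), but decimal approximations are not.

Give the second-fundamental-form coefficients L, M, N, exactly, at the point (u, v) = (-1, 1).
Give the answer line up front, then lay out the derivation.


Answer: L = 0, M = 3*sqrt(10)/10, N = 0

z_u = 0, z_v = -3, z_uu = 0, z_uv = 3, z_vv = 0
E = 1, F = 0, G = 10; answer radicand W^2 = 10
unnormalised second-form numerators: l = 0, m = 3, n = 0; L = l/sqrt(10), and similarly M = m/sqrt(W^2), N = n/sqrt(W^2)


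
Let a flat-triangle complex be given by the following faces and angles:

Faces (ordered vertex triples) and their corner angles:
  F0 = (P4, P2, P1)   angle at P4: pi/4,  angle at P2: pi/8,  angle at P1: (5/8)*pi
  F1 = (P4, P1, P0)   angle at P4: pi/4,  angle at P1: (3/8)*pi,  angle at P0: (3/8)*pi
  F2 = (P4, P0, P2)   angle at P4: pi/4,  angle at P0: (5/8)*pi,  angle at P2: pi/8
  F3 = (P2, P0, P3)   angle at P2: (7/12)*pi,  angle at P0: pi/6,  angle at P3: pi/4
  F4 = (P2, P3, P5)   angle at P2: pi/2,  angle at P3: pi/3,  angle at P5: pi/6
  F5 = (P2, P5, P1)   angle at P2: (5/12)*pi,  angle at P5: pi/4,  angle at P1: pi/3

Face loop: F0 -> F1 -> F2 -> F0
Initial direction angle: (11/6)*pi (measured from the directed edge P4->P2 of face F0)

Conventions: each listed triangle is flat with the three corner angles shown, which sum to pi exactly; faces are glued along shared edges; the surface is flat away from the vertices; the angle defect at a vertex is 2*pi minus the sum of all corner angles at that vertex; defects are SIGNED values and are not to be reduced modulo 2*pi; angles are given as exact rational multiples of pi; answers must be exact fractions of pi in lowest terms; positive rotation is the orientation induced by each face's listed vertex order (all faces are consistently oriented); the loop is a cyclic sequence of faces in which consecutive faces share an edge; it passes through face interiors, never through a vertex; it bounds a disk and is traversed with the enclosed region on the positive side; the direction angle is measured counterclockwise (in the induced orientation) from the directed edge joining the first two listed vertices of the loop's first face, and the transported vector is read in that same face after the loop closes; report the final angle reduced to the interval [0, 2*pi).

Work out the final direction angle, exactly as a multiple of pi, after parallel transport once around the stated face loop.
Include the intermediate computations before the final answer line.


enclosed vertex P4: corner angles sum to (3/4)*pi, defect = 2*pi - (3/4)*pi = (5/4)*pi
transport around the loop rotates by the sum of enclosed defects; add to the initial angle mod 2*pi
final angle = (11/6)*pi + (5/4)*pi = (13/12)*pi (mod 2*pi)

Answer: final direction angle = (13/12)*pi


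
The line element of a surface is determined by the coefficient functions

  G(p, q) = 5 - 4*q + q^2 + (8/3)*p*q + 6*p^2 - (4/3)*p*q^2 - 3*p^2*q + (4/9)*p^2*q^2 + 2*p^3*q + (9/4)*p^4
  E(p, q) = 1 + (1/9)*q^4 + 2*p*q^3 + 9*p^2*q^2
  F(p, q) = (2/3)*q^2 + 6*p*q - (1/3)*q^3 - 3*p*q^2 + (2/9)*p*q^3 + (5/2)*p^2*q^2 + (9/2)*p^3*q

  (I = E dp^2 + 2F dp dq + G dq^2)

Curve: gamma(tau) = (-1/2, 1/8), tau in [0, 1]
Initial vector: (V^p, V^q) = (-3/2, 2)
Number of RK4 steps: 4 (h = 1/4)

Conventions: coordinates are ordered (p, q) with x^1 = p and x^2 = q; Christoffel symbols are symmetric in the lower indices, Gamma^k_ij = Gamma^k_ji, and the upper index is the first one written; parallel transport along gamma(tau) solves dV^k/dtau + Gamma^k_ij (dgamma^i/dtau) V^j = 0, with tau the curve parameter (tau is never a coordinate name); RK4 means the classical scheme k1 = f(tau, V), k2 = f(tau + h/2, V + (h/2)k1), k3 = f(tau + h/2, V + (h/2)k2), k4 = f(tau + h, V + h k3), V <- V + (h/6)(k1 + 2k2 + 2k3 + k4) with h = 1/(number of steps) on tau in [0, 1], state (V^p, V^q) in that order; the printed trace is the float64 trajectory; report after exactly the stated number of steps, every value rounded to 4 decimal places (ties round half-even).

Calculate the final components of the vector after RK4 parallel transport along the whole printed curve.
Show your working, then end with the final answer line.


gamma'(tau) = (0, 0); f(tau, V)^k = -Gamma^k_ij(gamma(tau)) gamma'^i(tau) V^j; h = 1/4; intermediate values shown to 6 dp
curve data and Christoffel symbols at the stage parameters:
  tau = 0.000000: gamma = (-0.500000, 0.125000), gamma' = (0.000000, 0.000000); Gamma_ppp = -0.011567, Gamma_ppq = 0.043697, Gamma_pqq = 0.041126, Gamma_qpp = 0.140123, Gamma_qpq = -0.529355, Gamma_qqq = -0.498217
  tau = 0.125000: gamma = (-0.500000, 0.125000), gamma' = (0.000000, 0.000000); Gamma_ppp = -0.011567, Gamma_ppq = 0.043697, Gamma_pqq = 0.041126, Gamma_qpp = 0.140123, Gamma_qpq = -0.529355, Gamma_qqq = -0.498217
  tau = 0.250000: gamma = (-0.500000, 0.125000), gamma' = (0.000000, 0.000000); Gamma_ppp = -0.011567, Gamma_ppq = 0.043697, Gamma_pqq = 0.041126, Gamma_qpp = 0.140123, Gamma_qpq = -0.529355, Gamma_qqq = -0.498217
  tau = 0.375000: gamma = (-0.500000, 0.125000), gamma' = (0.000000, 0.000000); Gamma_ppp = -0.011567, Gamma_ppq = 0.043697, Gamma_pqq = 0.041126, Gamma_qpp = 0.140123, Gamma_qpq = -0.529355, Gamma_qqq = -0.498217
  tau = 0.500000: gamma = (-0.500000, 0.125000), gamma' = (0.000000, 0.000000); Gamma_ppp = -0.011567, Gamma_ppq = 0.043697, Gamma_pqq = 0.041126, Gamma_qpp = 0.140123, Gamma_qpq = -0.529355, Gamma_qqq = -0.498217
  tau = 0.625000: gamma = (-0.500000, 0.125000), gamma' = (0.000000, 0.000000); Gamma_ppp = -0.011567, Gamma_ppq = 0.043697, Gamma_pqq = 0.041126, Gamma_qpp = 0.140123, Gamma_qpq = -0.529355, Gamma_qqq = -0.498217
  tau = 0.750000: gamma = (-0.500000, 0.125000), gamma' = (0.000000, 0.000000); Gamma_ppp = -0.011567, Gamma_ppq = 0.043697, Gamma_pqq = 0.041126, Gamma_qpp = 0.140123, Gamma_qpq = -0.529355, Gamma_qqq = -0.498217
  tau = 0.875000: gamma = (-0.500000, 0.125000), gamma' = (0.000000, 0.000000); Gamma_ppp = -0.011567, Gamma_ppq = 0.043697, Gamma_pqq = 0.041126, Gamma_qpp = 0.140123, Gamma_qpq = -0.529355, Gamma_qqq = -0.498217
  tau = 1.000000: gamma = (-0.500000, 0.125000), gamma' = (0.000000, 0.000000); Gamma_ppp = -0.011567, Gamma_ppq = 0.043697, Gamma_pqq = 0.041126, Gamma_qpp = 0.140123, Gamma_qpq = -0.529355, Gamma_qqq = -0.498217
step 0: V^p = -1.5000, V^q = 2.0000
step 1: k1 = (0.000000, 0.000000), k2 = (0.000000, 0.000000), k3 = (0.000000, 0.000000), k4 = (0.000000, 0.000000); V <- V + (h/6)(k1 + 2k2 + 2k3 + k4): V^p = -1.5000, V^q = 2.0000
step 2: k1 = (0.000000, 0.000000), k2 = (0.000000, 0.000000), k3 = (0.000000, 0.000000), k4 = (0.000000, 0.000000); V <- V + (h/6)(k1 + 2k2 + 2k3 + k4): V^p = -1.5000, V^q = 2.0000
step 3: k1 = (0.000000, 0.000000), k2 = (0.000000, 0.000000), k3 = (0.000000, 0.000000), k4 = (0.000000, 0.000000); V <- V + (h/6)(k1 + 2k2 + 2k3 + k4): V^p = -1.5000, V^q = 2.0000
step 4: k1 = (0.000000, 0.000000), k2 = (0.000000, 0.000000), k3 = (0.000000, 0.000000), k4 = (0.000000, 0.000000); V <- V + (h/6)(k1 + 2k2 + 2k3 + k4): V^p = -1.5000, V^q = 2.0000

Answer: V^p = -1.5000, V^q = 2.0000


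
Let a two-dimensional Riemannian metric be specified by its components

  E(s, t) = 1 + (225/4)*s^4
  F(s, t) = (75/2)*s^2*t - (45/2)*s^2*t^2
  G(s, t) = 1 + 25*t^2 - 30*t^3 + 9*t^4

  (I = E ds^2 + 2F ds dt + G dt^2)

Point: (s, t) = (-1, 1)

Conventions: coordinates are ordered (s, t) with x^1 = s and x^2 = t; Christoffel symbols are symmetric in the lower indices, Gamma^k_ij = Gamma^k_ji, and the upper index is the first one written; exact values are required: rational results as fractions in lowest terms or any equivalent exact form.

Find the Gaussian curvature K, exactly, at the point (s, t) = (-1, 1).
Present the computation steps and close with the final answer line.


E = 229/4, F = 15, G = 5, EG - F^2 = 245/4 at the point
E_s = -225, E_t = 0, F_s = -30, F_t = -15/2, G_s = 0, G_t = -4
E_tt = 0, F_st = 15, G_ss = 0
Evaluate Brioschi's two determinant matrices M1, M2 and divide by (EG - F^2)^2.
M1 = [[-E_tt/2 + F_st - G_ss/2, E_s/2, F_s - E_t/2], [F_t - G_s/2, E, F], [G_t/2, F, G]] = [[15, -225/2, -30], [-15/2, 229/4, 15], [-2, 15, 5]]; det M1 = 15
M2 = [[0, E_t/2, G_s/2], [E_t/2, E, F], [G_s/2, F, G]] = [[0, 0, 0], [0, 229/4, 15], [0, 15, 5]]; det M2 = 0
det M1 - det M2 = 15; K = 15 / (245/4)^2 = 48/12005

Answer: K = 48/12005


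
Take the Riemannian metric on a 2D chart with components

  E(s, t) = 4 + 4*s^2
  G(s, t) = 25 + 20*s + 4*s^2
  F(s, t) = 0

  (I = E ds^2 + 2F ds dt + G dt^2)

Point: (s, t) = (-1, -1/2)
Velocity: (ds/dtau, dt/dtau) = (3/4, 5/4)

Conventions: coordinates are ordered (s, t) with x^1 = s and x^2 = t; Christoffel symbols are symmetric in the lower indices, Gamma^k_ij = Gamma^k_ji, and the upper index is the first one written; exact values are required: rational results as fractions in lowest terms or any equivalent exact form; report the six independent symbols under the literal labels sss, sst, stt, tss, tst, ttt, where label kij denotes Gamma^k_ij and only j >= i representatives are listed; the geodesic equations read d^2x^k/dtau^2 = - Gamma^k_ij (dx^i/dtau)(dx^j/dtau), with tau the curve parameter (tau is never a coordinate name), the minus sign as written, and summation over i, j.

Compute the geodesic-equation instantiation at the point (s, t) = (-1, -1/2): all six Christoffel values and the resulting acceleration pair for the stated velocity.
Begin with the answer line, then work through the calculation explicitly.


Answer: Gamma_sss = -1/2, Gamma_sst = 0, Gamma_stt = -3/4, Gamma_tss = 0, Gamma_tst = 2/3, Gamma_ttt = 0; accelerations (d^2s/dtau^2, d^2t/dtau^2) = (93/64, -5/4)

E = 8, F = 0, G = 9 at the point
E_s = -8, E_t = 0, F_s = 0, F_t = 0, G_s = 12, G_t = 0
EG - F^2 = 72;  g^inv = (1/72) * [[9, 0], [0, 8]]
first-kind symbols [ij,l] = (1/2)(d_i g_jl + d_j g_il - d_l g_ij): [ss,s] = E_s/2 = -4, [ss,t] = F_s - E_t/2 = 0, [st,s] = E_t/2 = 0, [st,t] = G_s/2 = 6, [tt,s] = F_t - G_s/2 = -6, [tt,t] = G_t/2 = 0
Gamma^s_ij = (G*[ij,s] - F*[ij,t])/(EG - F^2), Gamma^t_ij = (E*[ij,t] - F*[ij,s])/(EG - F^2)
Gamma_sss = -1/2, Gamma_sst = 0, Gamma_stt = -3/4, Gamma_tss = 0, Gamma_tst = 2/3, Gamma_ttt = 0
d^2s/dtau^2 = -(Gamma_sss*(3/4)^2 + 2*Gamma_sst*(3/4)*(5/4) + Gamma_stt*(5/4)^2) = 93/64
d^2t/dtau^2 = -(Gamma_tss*(3/4)^2 + 2*Gamma_tst*(3/4)*(5/4) + Gamma_ttt*(5/4)^2) = -5/4


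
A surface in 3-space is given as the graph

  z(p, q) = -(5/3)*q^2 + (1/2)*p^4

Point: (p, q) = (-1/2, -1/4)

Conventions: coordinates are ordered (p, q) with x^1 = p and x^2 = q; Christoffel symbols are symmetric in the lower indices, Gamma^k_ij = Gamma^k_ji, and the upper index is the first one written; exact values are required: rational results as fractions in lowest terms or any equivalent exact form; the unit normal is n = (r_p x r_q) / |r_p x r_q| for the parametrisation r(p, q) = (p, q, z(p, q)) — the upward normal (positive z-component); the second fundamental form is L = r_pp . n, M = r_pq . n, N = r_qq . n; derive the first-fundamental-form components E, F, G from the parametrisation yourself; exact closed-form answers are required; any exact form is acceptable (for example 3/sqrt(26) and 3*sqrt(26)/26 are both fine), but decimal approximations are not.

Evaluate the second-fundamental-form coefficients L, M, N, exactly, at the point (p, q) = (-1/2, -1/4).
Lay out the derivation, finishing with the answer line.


z_p = -1/4, z_q = 5/6, z_pp = 3/2, z_pq = 0, z_qq = -10/3
E = 17/16, F = -5/24, G = 61/36; answer radicand W^2 = 253/144
unnormalised second-form numerators: l = 3/2, m = 0, n = -10/3; L = l/sqrt(253/144), and similarly M = m/sqrt(W^2), N = n/sqrt(W^2)

Answer: L = 18*sqrt(253)/253, M = 0, N = -40*sqrt(253)/253


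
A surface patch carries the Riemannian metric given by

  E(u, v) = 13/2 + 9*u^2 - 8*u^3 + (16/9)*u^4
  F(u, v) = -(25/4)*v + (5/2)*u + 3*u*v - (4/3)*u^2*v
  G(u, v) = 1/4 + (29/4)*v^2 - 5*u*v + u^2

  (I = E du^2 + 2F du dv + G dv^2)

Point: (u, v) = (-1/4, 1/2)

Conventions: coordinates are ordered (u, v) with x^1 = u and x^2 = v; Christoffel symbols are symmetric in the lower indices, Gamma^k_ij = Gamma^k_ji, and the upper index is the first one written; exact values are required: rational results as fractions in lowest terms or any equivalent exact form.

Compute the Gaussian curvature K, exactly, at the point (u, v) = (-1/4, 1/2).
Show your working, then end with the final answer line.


E = 259/36, F = -25/6, G = 11/4, EG - F^2 = 349/144 at the point
E_u = -55/9, E_v = 0, F_u = 13/3, F_v = -85/12, G_u = -3, G_v = 17/2
E_vv = 0, F_uv = 11/3, G_uu = 2
The intrinsic route: Brioschi's K = (det M1 - det M2)/(EG - F^2)^2.
M1 = [[-E_vv/2 + F_uv - G_uu/2, E_u/2, F_u - E_v/2], [F_v - G_u/2, E, F], [G_v/2, F, G]] = [[8/3, -55/18, 13/3], [-67/12, 259/36, -25/6], [17/4, -25/6, 11/4]]; det M1 = -577/32
M2 = [[0, E_v/2, G_u/2], [E_v/2, E, F], [G_u/2, F, G]] = [[0, 0, -3/2], [0, 259/36, -25/6], [-3/2, -25/6, 11/4]]; det M2 = -259/16
det M1 - det M2 = -59/32; K = -59/32 / (349/144)^2 = -38232/121801

Answer: K = -38232/121801


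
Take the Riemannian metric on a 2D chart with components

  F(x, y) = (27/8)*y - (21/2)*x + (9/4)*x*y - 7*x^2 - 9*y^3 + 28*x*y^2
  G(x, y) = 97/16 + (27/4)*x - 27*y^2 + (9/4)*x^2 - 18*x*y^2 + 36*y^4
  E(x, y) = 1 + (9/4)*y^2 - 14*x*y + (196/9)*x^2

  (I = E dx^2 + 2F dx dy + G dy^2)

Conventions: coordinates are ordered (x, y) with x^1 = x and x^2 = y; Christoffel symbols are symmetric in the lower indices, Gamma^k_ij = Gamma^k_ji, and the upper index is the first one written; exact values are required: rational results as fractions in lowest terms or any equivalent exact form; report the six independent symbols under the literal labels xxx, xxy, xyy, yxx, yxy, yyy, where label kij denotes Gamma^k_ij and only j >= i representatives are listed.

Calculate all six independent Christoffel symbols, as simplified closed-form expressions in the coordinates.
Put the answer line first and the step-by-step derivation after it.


Answer: Gamma_xxx = (3136*x - 1008*y)/(3460*x^2 - 2592*x*y^2 - 2016*x*y + 972*x + 5184*y^4 - 3564*y^2 + 873), Gamma_xxy = (-1008*x + 324*y)/(3460*x^2 - 2592*x*y^2 - 2016*x*y + 972*x + 5184*y^4 - 3564*y^2 + 873), Gamma_xyy = (8064*x*y - 2592*y^2)/(3460*x^2 - 2592*x*y^2 - 2016*x*y + 972*x + 5184*y^4 - 3564*y^2 + 873), Gamma_yxx = (-1008*x + 4032*y^2 - 1512)/(3460*x^2 - 2592*x*y^2 - 2016*x*y + 972*x + 5184*y^4 - 3564*y^2 + 873), Gamma_yxy = (324*x - 1296*y^2 + 486)/(3460*x^2 - 2592*x*y^2 - 2016*x*y + 972*x + 5184*y^4 - 3564*y^2 + 873), Gamma_yyy = (-2592*x*y + 10368*y^3 - 3888*y)/(3460*x^2 - 2592*x*y^2 - 2016*x*y + 972*x + 5184*y^4 - 3564*y^2 + 873)

E = 1 + (9/4)*y^2 - 14*x*y + (196/9)*x^2; F = (27/8)*y - (21/2)*x + (9/4)*x*y - 7*x^2 - 9*y^3 + 28*x*y^2; G = 97/16 + (27/4)*x - 27*y^2 + (9/4)*x^2 - 18*x*y^2 + 36*y^4
Gamma^k_ij = (1/2) g^{kl} (d_i g_jl + d_j g_il - d_l g_ij), with g^inv = (1/(EG-F^2)) [[G, -F], [-F, E]]
first partials: E_x = -14*y + (392/9)*x, E_y = (9/2)*y - 14*x, F_x = -21/2 + (9/4)*y - 14*x + 28*y^2, F_y = 27/8 + (9/4)*x - 27*y^2 + 56*x*y, G_x = 27/4 + (9/2)*x - 18*y^2, G_y = -54*y - 36*x*y + 144*y^3
D = EG - F^2 = 97/16 + (27/4)*x - (99/4)*y^2 - 14*x*y + (865/36)*x^2 - 18*x*y^2 + 36*y^4
expanded: Gamma^x_xx = (G E_x - 2F F_x + F E_y)/(2D), Gamma^x_xy = (G E_y - F G_x)/(2D), Gamma^x_yy = (2G F_y - G G_x - F G_y)/(2D), Gamma^y_xx = (2E F_x - E E_y - F E_x)/(2D), Gamma^y_xy = (E G_x - F E_y)/(2D), Gamma^y_yy = (E G_y - 2F F_y + F G_x)/(2D); substitute and cancel common factors


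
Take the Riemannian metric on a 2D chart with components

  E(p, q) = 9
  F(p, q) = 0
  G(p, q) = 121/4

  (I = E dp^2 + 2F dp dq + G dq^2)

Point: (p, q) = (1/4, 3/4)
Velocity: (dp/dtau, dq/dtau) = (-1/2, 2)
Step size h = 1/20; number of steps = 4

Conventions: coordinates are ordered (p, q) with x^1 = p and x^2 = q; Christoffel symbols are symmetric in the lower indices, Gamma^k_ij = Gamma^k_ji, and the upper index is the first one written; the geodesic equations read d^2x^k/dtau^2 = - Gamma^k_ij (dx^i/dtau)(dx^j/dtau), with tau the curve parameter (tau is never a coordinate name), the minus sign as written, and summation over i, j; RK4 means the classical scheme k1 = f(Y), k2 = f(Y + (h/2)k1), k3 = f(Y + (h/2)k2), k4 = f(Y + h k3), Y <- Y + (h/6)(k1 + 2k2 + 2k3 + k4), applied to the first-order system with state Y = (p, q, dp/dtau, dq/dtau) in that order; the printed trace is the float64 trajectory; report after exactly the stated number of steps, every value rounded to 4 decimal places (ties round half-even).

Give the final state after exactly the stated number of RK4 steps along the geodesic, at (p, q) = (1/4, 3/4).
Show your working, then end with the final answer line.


f(Y) = (dp/dtau, dq/dtau, -Gamma^p_ij Y'^i Y'^j, -Gamma^q_ij Y'^i Y'^j) with the Gammas evaluated at the stage position; h = 0.050000; intermediate values shown to 6 dp
step 0: p = 0.2500, q = 0.7500, dp/dtau = -0.5000, dq/dtau = 2.0000
step 1:
  k1: at (p, q) = (0.250000, 0.750000), (dp/dtau, dq/dtau) = (-0.500000, 2.000000); Gamma_ppp = 0.000000, Gamma_ppq = 0.000000, Gamma_pqq = 0.000000, Gamma_qpp = 0.000000, Gamma_qpq = 0.000000, Gamma_qqq = 0.000000; k1 = (-0.500000, 2.000000, 0.000000, 0.000000)
  k2: at (p, q) = (0.237500, 0.800000), (dp/dtau, dq/dtau) = (-0.500000, 2.000000); Gamma_ppp = 0.000000, Gamma_ppq = 0.000000, Gamma_pqq = 0.000000, Gamma_qpp = 0.000000, Gamma_qpq = 0.000000, Gamma_qqq = 0.000000; k2 = (-0.500000, 2.000000, 0.000000, 0.000000)
  k3: at (p, q) = (0.237500, 0.800000), (dp/dtau, dq/dtau) = (-0.500000, 2.000000); Gamma_ppp = 0.000000, Gamma_ppq = 0.000000, Gamma_pqq = 0.000000, Gamma_qpp = 0.000000, Gamma_qpq = 0.000000, Gamma_qqq = 0.000000; k3 = (-0.500000, 2.000000, 0.000000, 0.000000)
  k4: at (p, q) = (0.225000, 0.850000), (dp/dtau, dq/dtau) = (-0.500000, 2.000000); Gamma_ppp = 0.000000, Gamma_ppq = 0.000000, Gamma_pqq = 0.000000, Gamma_qpp = 0.000000, Gamma_qpq = 0.000000, Gamma_qqq = 0.000000; k4 = (-0.500000, 2.000000, 0.000000, 0.000000)
  Y <- Y + (h/6)(k1 + 2k2 + 2k3 + k4): p = 0.2250, q = 0.8500, dp/dtau = -0.5000, dq/dtau = 2.0000
step 2:
  k1: at (p, q) = (0.225000, 0.850000), (dp/dtau, dq/dtau) = (-0.500000, 2.000000); Gamma_ppp = 0.000000, Gamma_ppq = 0.000000, Gamma_pqq = 0.000000, Gamma_qpp = 0.000000, Gamma_qpq = 0.000000, Gamma_qqq = 0.000000; k1 = (-0.500000, 2.000000, 0.000000, 0.000000)
  k2: at (p, q) = (0.212500, 0.900000), (dp/dtau, dq/dtau) = (-0.500000, 2.000000); Gamma_ppp = 0.000000, Gamma_ppq = 0.000000, Gamma_pqq = 0.000000, Gamma_qpp = 0.000000, Gamma_qpq = 0.000000, Gamma_qqq = 0.000000; k2 = (-0.500000, 2.000000, 0.000000, 0.000000)
  k3: at (p, q) = (0.212500, 0.900000), (dp/dtau, dq/dtau) = (-0.500000, 2.000000); Gamma_ppp = 0.000000, Gamma_ppq = 0.000000, Gamma_pqq = 0.000000, Gamma_qpp = 0.000000, Gamma_qpq = 0.000000, Gamma_qqq = 0.000000; k3 = (-0.500000, 2.000000, 0.000000, 0.000000)
  k4: at (p, q) = (0.200000, 0.950000), (dp/dtau, dq/dtau) = (-0.500000, 2.000000); Gamma_ppp = 0.000000, Gamma_ppq = 0.000000, Gamma_pqq = 0.000000, Gamma_qpp = 0.000000, Gamma_qpq = 0.000000, Gamma_qqq = 0.000000; k4 = (-0.500000, 2.000000, 0.000000, 0.000000)
  Y <- Y + (h/6)(k1 + 2k2 + 2k3 + k4): p = 0.2000, q = 0.9500, dp/dtau = -0.5000, dq/dtau = 2.0000
step 3:
  k1: at (p, q) = (0.200000, 0.950000), (dp/dtau, dq/dtau) = (-0.500000, 2.000000); Gamma_ppp = 0.000000, Gamma_ppq = 0.000000, Gamma_pqq = 0.000000, Gamma_qpp = 0.000000, Gamma_qpq = 0.000000, Gamma_qqq = 0.000000; k1 = (-0.500000, 2.000000, 0.000000, 0.000000)
  k2: at (p, q) = (0.187500, 1.000000), (dp/dtau, dq/dtau) = (-0.500000, 2.000000); Gamma_ppp = 0.000000, Gamma_ppq = 0.000000, Gamma_pqq = 0.000000, Gamma_qpp = 0.000000, Gamma_qpq = 0.000000, Gamma_qqq = 0.000000; k2 = (-0.500000, 2.000000, 0.000000, 0.000000)
  k3: at (p, q) = (0.187500, 1.000000), (dp/dtau, dq/dtau) = (-0.500000, 2.000000); Gamma_ppp = 0.000000, Gamma_ppq = 0.000000, Gamma_pqq = 0.000000, Gamma_qpp = 0.000000, Gamma_qpq = 0.000000, Gamma_qqq = 0.000000; k3 = (-0.500000, 2.000000, 0.000000, 0.000000)
  k4: at (p, q) = (0.175000, 1.050000), (dp/dtau, dq/dtau) = (-0.500000, 2.000000); Gamma_ppp = 0.000000, Gamma_ppq = 0.000000, Gamma_pqq = 0.000000, Gamma_qpp = 0.000000, Gamma_qpq = 0.000000, Gamma_qqq = 0.000000; k4 = (-0.500000, 2.000000, 0.000000, 0.000000)
  Y <- Y + (h/6)(k1 + 2k2 + 2k3 + k4): p = 0.1750, q = 1.0500, dp/dtau = -0.5000, dq/dtau = 2.0000
step 4:
  k1: at (p, q) = (0.175000, 1.050000), (dp/dtau, dq/dtau) = (-0.500000, 2.000000); Gamma_ppp = 0.000000, Gamma_ppq = 0.000000, Gamma_pqq = 0.000000, Gamma_qpp = 0.000000, Gamma_qpq = 0.000000, Gamma_qqq = 0.000000; k1 = (-0.500000, 2.000000, 0.000000, 0.000000)
  k2: at (p, q) = (0.162500, 1.100000), (dp/dtau, dq/dtau) = (-0.500000, 2.000000); Gamma_ppp = 0.000000, Gamma_ppq = 0.000000, Gamma_pqq = 0.000000, Gamma_qpp = 0.000000, Gamma_qpq = 0.000000, Gamma_qqq = 0.000000; k2 = (-0.500000, 2.000000, 0.000000, 0.000000)
  k3: at (p, q) = (0.162500, 1.100000), (dp/dtau, dq/dtau) = (-0.500000, 2.000000); Gamma_ppp = 0.000000, Gamma_ppq = 0.000000, Gamma_pqq = 0.000000, Gamma_qpp = 0.000000, Gamma_qpq = 0.000000, Gamma_qqq = 0.000000; k3 = (-0.500000, 2.000000, 0.000000, 0.000000)
  k4: at (p, q) = (0.150000, 1.150000), (dp/dtau, dq/dtau) = (-0.500000, 2.000000); Gamma_ppp = 0.000000, Gamma_ppq = 0.000000, Gamma_pqq = 0.000000, Gamma_qpp = 0.000000, Gamma_qpq = 0.000000, Gamma_qqq = 0.000000; k4 = (-0.500000, 2.000000, 0.000000, 0.000000)
  Y <- Y + (h/6)(k1 + 2k2 + 2k3 + k4): p = 0.1500, q = 1.1500, dp/dtau = -0.5000, dq/dtau = 2.0000

Answer: p = 0.1500, q = 1.1500, dp/dtau = -0.5000, dq/dtau = 2.0000


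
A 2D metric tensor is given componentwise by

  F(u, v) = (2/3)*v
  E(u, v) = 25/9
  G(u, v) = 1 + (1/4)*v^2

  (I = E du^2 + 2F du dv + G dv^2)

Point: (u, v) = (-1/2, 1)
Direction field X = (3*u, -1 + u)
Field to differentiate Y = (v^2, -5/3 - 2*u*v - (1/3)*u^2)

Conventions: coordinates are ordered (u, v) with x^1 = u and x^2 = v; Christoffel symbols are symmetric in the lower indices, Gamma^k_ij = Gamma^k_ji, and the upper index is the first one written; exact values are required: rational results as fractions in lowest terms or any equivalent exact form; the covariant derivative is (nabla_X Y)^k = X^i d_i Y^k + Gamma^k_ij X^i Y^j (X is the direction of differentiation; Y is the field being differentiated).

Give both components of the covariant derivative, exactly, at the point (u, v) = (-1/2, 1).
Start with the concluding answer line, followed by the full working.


Answer: (nabla_X Y)^u = -300/109, (nabla_X Y)^v = 953/872

E = 25/9, F = 2/3, G = 5/4 at the point
E_u = 0, E_v = 0, F_u = 0, F_v = 2/3, G_u = 0, G_v = 1/2
EG - F^2 = 109/36;  g^inv = (36/109) * [[5/4, -2/3], [-2/3, 25/9]]
first-kind symbols [ij,l] = (1/2)(d_i g_jl + d_j g_il - d_l g_ij): [uu,u] = E_u/2 = 0, [uu,v] = F_u - E_v/2 = 0, [uv,u] = E_v/2 = 0, [uv,v] = G_u/2 = 0, [vv,u] = F_v - G_u/2 = 2/3, [vv,v] = G_v/2 = 1/4
Gamma^u_ij = (G*[ij,u] - F*[ij,v])/(EG - F^2), Gamma^v_ij = (E*[ij,v] - F*[ij,u])/(EG - F^2)
Gamma_uuu = 0, Gamma_uuv = 0, Gamma_uvv = 24/109, Gamma_vuu = 0, Gamma_vuv = 0, Gamma_vvv = 9/109
X = (-3/2, -3/2), Y = (1, -3/4) at the point


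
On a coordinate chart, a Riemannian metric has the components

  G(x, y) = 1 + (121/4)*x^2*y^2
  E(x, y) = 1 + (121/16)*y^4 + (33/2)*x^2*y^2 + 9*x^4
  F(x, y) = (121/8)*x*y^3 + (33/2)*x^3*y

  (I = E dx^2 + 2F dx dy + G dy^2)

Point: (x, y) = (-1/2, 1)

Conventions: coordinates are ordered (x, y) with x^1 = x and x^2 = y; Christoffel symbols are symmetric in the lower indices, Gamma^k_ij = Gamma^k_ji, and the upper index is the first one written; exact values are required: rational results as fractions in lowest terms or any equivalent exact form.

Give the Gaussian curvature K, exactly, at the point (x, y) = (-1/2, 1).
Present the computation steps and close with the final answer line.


E = 53/4, F = -77/8, G = 137/16, EG - F^2 = 333/16 at the point
E_x = -21, E_y = 77/2, F_x = 55/2, F_y = -99/4, G_x = -121/4, G_y = 121/8
E_yy = 99, F_xy = 231/4, G_xx = 121/2
Brioschi: K = (det M1 - det M2) / (EG - F^2)^2 with the standard first/second-derivative matrices M1, M2.
M1 = [[-E_yy/2 + F_xy - G_xx/2, E_x/2, F_x - E_y/2], [F_y - G_x/2, E, F], [G_y/2, F, G]] = [[-22, -21/2, 33/4], [-77/8, 53/4, -77/8], [121/16, -77/8, 137/16]]; det M1 = -39765/64
M2 = [[0, E_y/2, G_x/2], [E_y/2, E, F], [G_x/2, F, G]] = [[0, 77/4, -121/8], [77/4, 53/4, -77/8], [-121/8, -77/8, 137/16]]; det M2 = -38357/64
det M1 - det M2 = -22; K = -22 / (333/16)^2 = -5632/110889

Answer: K = -5632/110889


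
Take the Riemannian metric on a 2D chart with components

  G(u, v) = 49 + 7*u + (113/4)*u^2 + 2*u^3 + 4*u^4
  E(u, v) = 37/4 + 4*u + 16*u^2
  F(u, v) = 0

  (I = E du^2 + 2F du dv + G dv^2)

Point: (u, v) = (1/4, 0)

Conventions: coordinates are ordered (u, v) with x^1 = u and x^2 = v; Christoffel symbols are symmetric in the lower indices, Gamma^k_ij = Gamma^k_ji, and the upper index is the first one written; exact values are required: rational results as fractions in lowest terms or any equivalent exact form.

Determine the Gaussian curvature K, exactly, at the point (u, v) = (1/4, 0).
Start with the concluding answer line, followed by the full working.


Answer: K = -256/6525

E = 45/4, F = 0, G = 841/16, EG - F^2 = 37845/64 at the point
E_u = 12, E_v = 0, F_u = 0, F_v = 0, G_u = 87/4, G_v = 0
E_vv = 0, F_uv = 0, G_uu = 125/2
K follows from Brioschi's formula, (det M1 - det M2)/(EG - F^2)^2.
M1 = [[-E_vv/2 + F_uv - G_uu/2, E_u/2, F_u - E_v/2], [F_v - G_u/2, E, F], [G_v/2, F, G]] = [[-125/4, 6, 0], [-87/8, 45/4, 0], [0, 0, 841/16]]; det M1 = -3852621/256
M2 = [[0, E_v/2, G_u/2], [E_v/2, E, F], [G_u/2, F, G]] = [[0, 0, 87/8], [0, 45/4, 0], [87/8, 0, 841/16]]; det M2 = -340605/256
det M1 - det M2 = -219501/16; K = -219501/16 / (37845/64)^2 = -256/6525


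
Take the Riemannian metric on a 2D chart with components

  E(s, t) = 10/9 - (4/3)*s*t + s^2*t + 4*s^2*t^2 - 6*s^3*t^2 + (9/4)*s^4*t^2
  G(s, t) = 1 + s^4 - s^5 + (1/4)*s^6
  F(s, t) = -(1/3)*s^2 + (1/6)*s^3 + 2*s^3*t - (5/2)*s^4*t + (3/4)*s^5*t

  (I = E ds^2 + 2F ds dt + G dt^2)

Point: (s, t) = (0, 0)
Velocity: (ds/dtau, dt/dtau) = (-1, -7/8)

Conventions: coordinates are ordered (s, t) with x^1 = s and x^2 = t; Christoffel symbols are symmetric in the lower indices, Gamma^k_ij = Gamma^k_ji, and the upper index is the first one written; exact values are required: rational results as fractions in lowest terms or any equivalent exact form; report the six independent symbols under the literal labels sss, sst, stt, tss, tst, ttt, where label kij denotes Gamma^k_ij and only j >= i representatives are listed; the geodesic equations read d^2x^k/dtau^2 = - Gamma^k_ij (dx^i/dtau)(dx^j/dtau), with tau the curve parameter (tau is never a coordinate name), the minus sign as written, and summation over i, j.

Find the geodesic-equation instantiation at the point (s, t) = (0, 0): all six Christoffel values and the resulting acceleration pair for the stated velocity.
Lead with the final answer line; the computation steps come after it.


Answer: Gamma_sss = 0, Gamma_sst = 0, Gamma_stt = 0, Gamma_tss = 0, Gamma_tst = 0, Gamma_ttt = 0; accelerations (d^2s/dtau^2, d^2t/dtau^2) = (0, 0)

E = 10/9, F = 0, G = 1 at the point
E_s = 0, E_t = 0, F_s = 0, F_t = 0, G_s = 0, G_t = 0
EG - F^2 = 10/9;  g^inv = (9/10) * [[1, 0], [0, 10/9]]
first-kind symbols [ij,l] = (1/2)(d_i g_jl + d_j g_il - d_l g_ij): [ss,s] = E_s/2 = 0, [ss,t] = F_s - E_t/2 = 0, [st,s] = E_t/2 = 0, [st,t] = G_s/2 = 0, [tt,s] = F_t - G_s/2 = 0, [tt,t] = G_t/2 = 0
Gamma^s_ij = (G*[ij,s] - F*[ij,t])/(EG - F^2), Gamma^t_ij = (E*[ij,t] - F*[ij,s])/(EG - F^2)
Gamma_sss = 0, Gamma_sst = 0, Gamma_stt = 0, Gamma_tss = 0, Gamma_tst = 0, Gamma_ttt = 0
d^2s/dtau^2 = -(Gamma_sss*(-1)^2 + 2*Gamma_sst*(-1)*(-7/8) + Gamma_stt*(-7/8)^2) = 0
d^2t/dtau^2 = -(Gamma_tss*(-1)^2 + 2*Gamma_tst*(-1)*(-7/8) + Gamma_ttt*(-7/8)^2) = 0


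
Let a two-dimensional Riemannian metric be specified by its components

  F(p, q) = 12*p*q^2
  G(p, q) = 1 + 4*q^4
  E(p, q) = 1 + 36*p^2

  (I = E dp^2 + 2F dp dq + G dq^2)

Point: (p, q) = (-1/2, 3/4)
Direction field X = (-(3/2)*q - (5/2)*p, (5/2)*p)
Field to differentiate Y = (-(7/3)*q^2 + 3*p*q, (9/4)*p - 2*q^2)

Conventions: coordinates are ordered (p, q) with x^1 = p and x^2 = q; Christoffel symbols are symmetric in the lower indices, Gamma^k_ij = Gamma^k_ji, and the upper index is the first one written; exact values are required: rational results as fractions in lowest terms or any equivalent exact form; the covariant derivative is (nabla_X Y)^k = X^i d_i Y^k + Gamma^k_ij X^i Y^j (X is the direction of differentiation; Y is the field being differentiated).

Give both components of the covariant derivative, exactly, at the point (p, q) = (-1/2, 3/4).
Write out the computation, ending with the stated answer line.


E = 10, F = -27/8, G = 145/64 at the point
E_p = -36, E_q = 0, F_p = 27/4, F_q = -9, G_p = 0, G_q = 27/4
EG - F^2 = 721/64;  g^inv = (64/721) * [[145/64, 27/8], [27/8, 10]]
first-kind symbols [ij,l] = (1/2)(d_i g_jl + d_j g_il - d_l g_ij): [pp,p] = E_p/2 = -18, [pp,q] = F_p - E_q/2 = 27/4, [pq,p] = E_q/2 = 0, [pq,q] = G_p/2 = 0, [qq,p] = F_q - G_p/2 = -9, [qq,q] = G_q/2 = 27/8
Gamma^p_ij = (G*[ij,p] - F*[ij,q])/(EG - F^2), Gamma^q_ij = (E*[ij,q] - F*[ij,p])/(EG - F^2)
Gamma_ppp = -1152/721, Gamma_ppq = 0, Gamma_pqq = -576/721, Gamma_qpp = 432/721, Gamma_qpq = 0, Gamma_qqq = 216/721
X = (1/8, -5/4), Y = (-39/16, -9/4) at the point

Answer: (nabla_X Y)^p = 110081/23072, (nabla_X Y)^q = 108237/23072
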